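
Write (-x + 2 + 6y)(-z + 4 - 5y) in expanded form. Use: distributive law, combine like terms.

(-x + 2 + 6y)(-z + 4 - 5y)
= xz - 4x + 5xy - 2z + 8 - 10y - 6yz + 24y - 30y^2    [distributive law]
= xz - 4x + 5xy - 2z + 8 + 14y - 6yz - 30y^2    [combine like terms]

xz - 4x + 5xy - 2z + 8 + 14y - 6yz - 30y^2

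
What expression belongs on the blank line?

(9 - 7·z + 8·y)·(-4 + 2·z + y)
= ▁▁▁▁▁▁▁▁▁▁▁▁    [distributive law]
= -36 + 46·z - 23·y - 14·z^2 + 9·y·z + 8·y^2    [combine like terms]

After distributive law, the bracketed line is:

-36 + 18·z + 9·y + 28·z - 14·z^2 - 7·y·z - 32·y + 16·y·z + 8·y^2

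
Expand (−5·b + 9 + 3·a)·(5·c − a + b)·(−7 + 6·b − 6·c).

391·b·c − 120·b²·c + 150·b·c² − 110·a·b + 48·a·b² + 42·a·b·c + 89·b² − 30·b³ − 315·c − 270·c² + 63·a − 51·a·c − 63·b − 90·a·c² + 21·a² − 18·a²·b + 18·a²·c

(−5·b + 9 + 3·a)·(5·c − a + b)·(−7 + 6·b − 6·c)
= (−25·b·c + 5·a·b − 5·b² + 45·c − 9·a + 9·b + 15·a·c − 3·a² + 3·a·b)·(−7 + 6·b − 6·c)    [distributive law]
= (−25·b·c + 8·a·b − 5·b² + 45·c − 9·a + 9·b + 15·a·c − 3·a²)·(−7 + 6·b − 6·c)    [combine like terms]
= 175·b·c − 150·b²·c + 150·b·c² − 56·a·b + 48·a·b² − 48·a·b·c + 35·b² − 30·b³ + 30·b²·c − 315·c + 270·b·c − 270·c² + 63·a − 54·a·b + 54·a·c − 63·b + 54·b² − 54·b·c − 105·a·c + 90·a·b·c − 90·a·c² + 21·a² − 18·a²·b + 18·a²·c    [distributive law]
= 391·b·c − 120·b²·c + 150·b·c² − 110·a·b + 48·a·b² + 42·a·b·c + 89·b² − 30·b³ − 315·c − 270·c² + 63·a − 51·a·c − 63·b − 90·a·c² + 21·a² − 18·a²·b + 18·a²·c    [combine like terms]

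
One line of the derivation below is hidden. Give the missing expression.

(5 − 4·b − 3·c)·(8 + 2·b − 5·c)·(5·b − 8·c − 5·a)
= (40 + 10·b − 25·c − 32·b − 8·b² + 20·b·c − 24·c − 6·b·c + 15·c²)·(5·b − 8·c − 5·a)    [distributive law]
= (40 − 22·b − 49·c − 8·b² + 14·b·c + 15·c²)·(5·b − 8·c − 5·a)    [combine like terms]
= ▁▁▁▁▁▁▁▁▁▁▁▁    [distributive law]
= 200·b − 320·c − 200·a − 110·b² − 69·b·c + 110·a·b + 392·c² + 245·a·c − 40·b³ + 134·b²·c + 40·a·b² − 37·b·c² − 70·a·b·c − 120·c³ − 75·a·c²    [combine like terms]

After distributive law, the bracketed line is:

200·b − 320·c − 200·a − 110·b² + 176·b·c + 110·a·b − 245·b·c + 392·c² + 245·a·c − 40·b³ + 64·b²·c + 40·a·b² + 70·b²·c − 112·b·c² − 70·a·b·c + 75·b·c² − 120·c³ − 75·a·c²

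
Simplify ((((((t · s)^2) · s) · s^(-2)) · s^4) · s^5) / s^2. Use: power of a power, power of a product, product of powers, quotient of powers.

s^8·t^2

((((((t · s)^2) · s) · s^(-2)) · s^4) · s^5) / s^2
= ((((((t^2) · (s^2)) · s) · s^(-2)) · s^4) · s^5) / s^2    [power of a product]
= s^8·t^2    [quotient of powers; product of powers]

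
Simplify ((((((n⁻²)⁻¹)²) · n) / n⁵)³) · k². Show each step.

k²

((((((n⁻²)⁻¹)²) · n) / n⁵)³) · k²
= ((((((n⁻²)⁻¹)²) · n)³) / ((n⁵)³)) · k²    [power of a quotient]
= ((((((n⁻²)⁻¹)²)³) · (n³)) / ((n⁵)³)) · k²    [power of a product]
= (((((n⁻²)⁻¹)⁶) · (n³)) / ((n⁵)³)) · k²    [power of a power]
= ((((n⁻²)⁻⁶) · (n³)) / ((n⁵)³)) · k²    [power of a power]
= ((n¹² · (n³)) / ((n⁵)³)) · k²    [power of a power]
= (n¹⁵ / ((n⁵)³)) · k²    [product of powers]
= (n¹⁵ / n¹⁵) · k²    [power of a power]
= n⁰ · k²    [quotient of powers]
= k²    [rearrange]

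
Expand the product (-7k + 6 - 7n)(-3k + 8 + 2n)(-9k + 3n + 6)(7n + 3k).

-1323k^3n - 567k^4 + 6192k^2n + 2376k^3 + 864kn^2 - 6492kn - 2628k^2 + 903kn^3 + 441k^2n^2 - 840n^2 + 2016n + 864k - 1512n^3 - 294n^4

(-7k + 6 - 7n)(-3k + 8 + 2n)(-9k + 3n + 6)(7n + 3k)
= (21k^2 - 56k - 14kn - 18k + 48 + 12n + 21kn - 56n - 14n^2)(-9k + 3n + 6)(7n + 3k)    [distributive law]
= (21k^2 - 74k + 7kn + 48 - 44n - 14n^2)(-9k + 3n + 6)(7n + 3k)    [combine like terms]
= (-189k^3 + 63k^2n + 126k^2 + 666k^2 - 222kn - 444k - 63k^2n + 21kn^2 + 42kn - 432k + 144n + 288 + 396kn - 132n^2 - 264n + 126kn^2 - 42n^3 - 84n^2)(7n + 3k)    [distributive law]
= (-189k^3 + 792k^2 + 216kn - 876k + 147kn^2 - 120n + 288 - 216n^2 - 42n^3)(7n + 3k)    [combine like terms]
= -1323k^3n - 567k^4 + 5544k^2n + 2376k^3 + 1512kn^2 + 648k^2n - 6132kn - 2628k^2 + 1029kn^3 + 441k^2n^2 - 840n^2 - 360kn + 2016n + 864k - 1512n^3 - 648kn^2 - 294n^4 - 126kn^3    [distributive law]
= -1323k^3n - 567k^4 + 6192k^2n + 2376k^3 + 864kn^2 - 6492kn - 2628k^2 + 903kn^3 + 441k^2n^2 - 840n^2 + 2016n + 864k - 1512n^3 - 294n^4    [combine like terms]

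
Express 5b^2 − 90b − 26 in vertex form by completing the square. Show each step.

5b^2 − 90b − 26
= 5(b^2 − 18b) − 26    [factor out 5 from the b-terms]
= 5(b^2 − 18b + 81 − 81) − 26    [add and subtract 81 inside the bracket]
= 5(b − 9)^2 − 405 − 26    [perfect-square identity]
= 5(b − 9)^2 − 431    [combine constants]

5(b − 9)^2 − 431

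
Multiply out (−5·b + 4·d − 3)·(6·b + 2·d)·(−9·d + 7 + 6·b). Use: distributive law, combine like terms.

354·b²·d − 318·b² − 180·b³ − 78·b·d² + 224·b·d − 72·d³ + 110·d² − 126·b − 42·d

(−5·b + 4·d − 3)·(6·b + 2·d)·(−9·d + 7 + 6·b)
= (−30·b² − 10·b·d + 24·b·d + 8·d² − 18·b − 6·d)·(−9·d + 7 + 6·b)    [distributive law]
= (−30·b² + 14·b·d + 8·d² − 18·b − 6·d)·(−9·d + 7 + 6·b)    [combine like terms]
= 270·b²·d − 210·b² − 180·b³ − 126·b·d² + 98·b·d + 84·b²·d − 72·d³ + 56·d² + 48·b·d² + 162·b·d − 126·b − 108·b² + 54·d² − 42·d − 36·b·d    [distributive law]
= 354·b²·d − 318·b² − 180·b³ − 78·b·d² + 224·b·d − 72·d³ + 110·d² − 126·b − 42·d    [combine like terms]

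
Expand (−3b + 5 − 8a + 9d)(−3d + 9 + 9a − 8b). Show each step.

(−3b + 5 − 8a + 9d)(−3d + 9 + 9a − 8b)
= 9bd − 27b − 27ab + 24b^2 − 15d + 45 + 45a − 40b + 24ad − 72a − 72a^2 + 64ab − 27d^2 + 81d + 81ad − 72bd    [distributive law]
= −63bd − 67b + 37ab + 24b^2 + 66d + 45 − 27a + 105ad − 72a^2 − 27d^2    [combine like terms]

−63bd − 67b + 37ab + 24b^2 + 66d + 45 − 27a + 105ad − 72a^2 − 27d^2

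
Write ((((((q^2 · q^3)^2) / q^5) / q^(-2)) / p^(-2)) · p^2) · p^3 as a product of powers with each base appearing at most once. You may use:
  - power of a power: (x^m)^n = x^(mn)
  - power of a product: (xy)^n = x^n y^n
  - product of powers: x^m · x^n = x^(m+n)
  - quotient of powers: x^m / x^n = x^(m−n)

((((((q^2 · q^3)^2) / q^5) / q^(-2)) / p^(-2)) · p^2) · p^3
= (((((((q^2)^2) · ((q^3)^2)) / q^5) / q^(-2)) / p^(-2)) · p^2) · p^3    [power of a product]
= (((((q^4 · ((q^3)^2)) / q^5) / q^(-2)) / p^(-2)) · p^2) · p^3    [power of a power]
= (((((q^4 · q^6) / q^5) / q^(-2)) / p^(-2)) · p^2) · p^3    [power of a power]
= ((((q^10 / q^5) / q^(-2)) / p^(-2)) · p^2) · p^3    [product of powers]
= (((q^5 / q^(-2)) / p^(-2)) · p^2) · p^3    [quotient of powers]
= ((q^7 / p^(-2)) · p^2) · p^3    [quotient of powers]
= p^7q^7    [quotient of powers; product of powers]

p^7q^7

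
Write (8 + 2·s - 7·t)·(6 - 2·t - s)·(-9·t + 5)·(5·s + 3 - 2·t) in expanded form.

-3713·s·t - 2646·t + 3220·t² + 1260·s + 720 + 2921·s·t² - 1562·t³ - 31·s²·t + 70·s² - 171·s²·t² - 576·s·t³ + 90·s³·t - 50·s³ + 252·t⁴

(8 + 2·s - 7·t)·(6 - 2·t - s)·(-9·t + 5)·(5·s + 3 - 2·t)
= (48 - 16·t - 8·s + 12·s - 4·s·t - 2·s² - 42·t + 14·t² + 7·s·t)·(-9·t + 5)·(5·s + 3 - 2·t)    [distributive law]
= (48 - 58·t + 4·s + 3·s·t - 2·s² + 14·t²)·(-9·t + 5)·(5·s + 3 - 2·t)    [combine like terms]
= (-432·t + 240 + 522·t² - 290·t - 36·s·t + 20·s - 27·s·t² + 15·s·t + 18·s²·t - 10·s² - 126·t³ + 70·t²)·(5·s + 3 - 2·t)    [distributive law]
= (-722·t + 240 + 592·t² - 21·s·t + 20·s - 27·s·t² + 18·s²·t - 10·s² - 126·t³)·(5·s + 3 - 2·t)    [combine like terms]
= -3610·s·t - 2166·t + 1444·t² + 1200·s + 720 - 480·t + 2960·s·t² + 1776·t² - 1184·t³ - 105·s²·t - 63·s·t + 42·s·t² + 100·s² + 60·s - 40·s·t - 135·s²·t² - 81·s·t² + 54·s·t³ + 90·s³·t + 54·s²·t - 36·s²·t² - 50·s³ - 30·s² + 20·s²·t - 630·s·t³ - 378·t³ + 252·t⁴    [distributive law]
= -3713·s·t - 2646·t + 3220·t² + 1260·s + 720 + 2921·s·t² - 1562·t³ - 31·s²·t + 70·s² - 171·s²·t² - 576·s·t³ + 90·s³·t - 50·s³ + 252·t⁴    [combine like terms]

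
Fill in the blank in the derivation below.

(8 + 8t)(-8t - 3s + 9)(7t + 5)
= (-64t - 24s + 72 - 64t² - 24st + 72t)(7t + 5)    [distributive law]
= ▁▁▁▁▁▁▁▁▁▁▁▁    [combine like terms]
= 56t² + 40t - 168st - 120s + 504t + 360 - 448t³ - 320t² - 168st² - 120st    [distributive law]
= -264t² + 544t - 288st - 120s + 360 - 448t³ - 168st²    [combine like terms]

By combine like terms:

(8t - 24s + 72 - 64t² - 24st)(7t + 5)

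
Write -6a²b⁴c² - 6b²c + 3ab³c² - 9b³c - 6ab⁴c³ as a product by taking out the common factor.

-6a²b⁴c² - 6b²c + 3ab³c² - 9b³c - 6ab⁴c³
= 3(-2a²b⁴c² - 2b²c + ab³c² - 3b³c - 2ab⁴c³)    [factor out 3]
= 3b²c(-2a²b²c - 2 + abc - 3b - 2ab²c²)    [factor out b²c]

3b²c(-2a²b²c - 2 + abc - 3b - 2ab²c²)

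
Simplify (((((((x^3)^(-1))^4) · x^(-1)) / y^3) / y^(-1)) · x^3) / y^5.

x^(-10)y^(-7)

(((((((x^3)^(-1))^4) · x^(-1)) / y^3) / y^(-1)) · x^3) / y^5
= ((((((x^3)^(-4)) · x^(-1)) / y^3) / y^(-1)) · x^3) / y^5    [power of a power]
= ((((x^(-12) · x^(-1)) / y^3) / y^(-1)) · x^3) / y^5    [power of a power]
= (((x^(-13) / y^3) / y^(-1)) · x^3) / y^5    [product of powers]
= x^(-10)y^(-7)    [quotient of powers; product of powers]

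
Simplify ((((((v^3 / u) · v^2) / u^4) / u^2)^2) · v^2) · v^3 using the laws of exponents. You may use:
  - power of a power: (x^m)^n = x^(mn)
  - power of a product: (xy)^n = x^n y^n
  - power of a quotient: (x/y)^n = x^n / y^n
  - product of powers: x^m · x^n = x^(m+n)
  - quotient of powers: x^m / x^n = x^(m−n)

((((((v^3 / u) · v^2) / u^4) / u^2)^2) · v^2) · v^3
= ((((((v^3 / u) · v^2) / u^4)^2) / ((u^2)^2)) · v^2) · v^3    [power of a quotient]
= ((((((v^3 / u) · v^2)^2) / ((u^4)^2)) / ((u^2)^2)) · v^2) · v^3    [power of a quotient]
= ((((((v^3 / u)^2) · ((v^2)^2)) / ((u^4)^2)) / ((u^2)^2)) · v^2) · v^3    [power of a product]
= (((((((v^3)^2) / (u^2)) · ((v^2)^2)) / ((u^4)^2)) / ((u^2)^2)) · v^2) · v^3    [power of a quotient]
= (((((v^6 / (u^2)) · ((v^2)^2)) / ((u^4)^2)) / ((u^2)^2)) · v^2) · v^3    [power of a power]
= (((((v^6 / u^2) · v^4) / ((u^4)^2)) / ((u^2)^2)) · v^2) · v^3    [power of a power]
= (((((v^6 / u^2) · v^4) / u^8) / ((u^2)^2)) · v^2) · v^3    [power of a power]
= (((((v^6 / u^2) · v^4) / u^8) / u^4) · v^2) · v^3    [power of a power]
= u^(-14)v^15    [quotient of powers; product of powers]

u^(-14)v^15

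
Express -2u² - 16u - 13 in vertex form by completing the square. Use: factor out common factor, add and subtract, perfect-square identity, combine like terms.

-2u² - 16u - 13
= -2(u² + 8u) - 13    [factor out -2 from the u-terms]
= -2(u² + 8u + 16 - 16) - 13    [add and subtract 16 inside the bracket]
= -2(u + 4)² + 32 - 13    [perfect-square identity]
= -2(u + 4)² + 19    [combine constants]

-2(u + 4)² + 19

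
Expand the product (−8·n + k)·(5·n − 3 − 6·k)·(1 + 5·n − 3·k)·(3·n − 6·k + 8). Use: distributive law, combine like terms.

(−8·n + k)·(5·n − 3 − 6·k)·(1 + 5·n − 3·k)·(3·n − 6·k + 8)
= (−40·n² + 24·n + 48·k·n + 5·k·n − 3·k − 6·k²)·(1 + 5·n − 3·k)·(3·n − 6·k + 8)    [distributive law]
= (−40·n² + 24·n + 53·k·n − 3·k − 6·k²)·(1 + 5·n − 3·k)·(3·n − 6·k + 8)    [combine like terms]
= (−40·n² − 200·n³ + 120·k·n² + 24·n + 120·n² − 72·k·n + 53·k·n + 265·k·n² − 159·k²·n − 3·k − 15·k·n + 9·k² − 6·k² − 30·k²·n + 18·k³)·(3·n − 6·k + 8)    [distributive law]
= (80·n² − 200·n³ + 385·k·n² + 24·n − 34·k·n − 189·k²·n − 3·k + 3·k² + 18·k³)·(3·n − 6·k + 8)    [combine like terms]
= 240·n³ − 480·k·n² + 640·n² − 600·n⁴ + 1200·k·n³ − 1600·n³ + 1155·k·n³ − 2310·k²·n² + 3080·k·n² + 72·n² − 144·k·n + 192·n − 102·k·n² + 204·k²·n − 272·k·n − 567·k²·n² + 1134·k³·n − 1512·k²·n − 9·k·n + 18·k² − 24·k + 9·k²·n − 18·k³ + 24·k² + 54·k³·n − 108·k⁴ + 144·k³    [distributive law]
= −1360·n³ + 2498·k·n² + 712·n² − 600·n⁴ + 2355·k·n³ − 2877·k²·n² − 425·k·n + 192·n − 1299·k²·n + 1188·k³·n + 42·k² − 24·k + 126·k³ − 108·k⁴    [combine like terms]

−1360·n³ + 2498·k·n² + 712·n² − 600·n⁴ + 2355·k·n³ − 2877·k²·n² − 425·k·n + 192·n − 1299·k²·n + 1188·k³·n + 42·k² − 24·k + 126·k³ − 108·k⁴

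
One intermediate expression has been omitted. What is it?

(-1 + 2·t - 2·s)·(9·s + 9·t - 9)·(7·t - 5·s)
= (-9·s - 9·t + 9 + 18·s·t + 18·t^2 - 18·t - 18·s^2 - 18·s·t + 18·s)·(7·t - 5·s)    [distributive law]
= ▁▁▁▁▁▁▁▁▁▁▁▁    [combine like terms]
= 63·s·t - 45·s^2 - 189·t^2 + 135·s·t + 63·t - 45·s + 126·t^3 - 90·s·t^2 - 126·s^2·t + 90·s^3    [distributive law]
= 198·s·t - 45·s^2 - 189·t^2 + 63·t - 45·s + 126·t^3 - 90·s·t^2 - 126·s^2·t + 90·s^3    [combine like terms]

After combine like terms, the bracketed line is:

(9·s - 27·t + 9 + 18·t^2 - 18·s^2)·(7·t - 5·s)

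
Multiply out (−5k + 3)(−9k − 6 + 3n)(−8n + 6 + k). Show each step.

(−5k + 3)(−9k − 6 + 3n)(−8n + 6 + k)
= (45k^2 + 30k − 15kn − 27k − 18 + 9n)(−8n + 6 + k)    [distributive law]
= (45k^2 + 3k − 15kn − 18 + 9n)(−8n + 6 + k)    [combine like terms]
= −360k^2n + 270k^2 + 45k^3 − 24kn + 18k + 3k^2 + 120kn^2 − 90kn − 15k^2n + 144n − 108 − 18k − 72n^2 + 54n + 9kn    [distributive law]
= −375k^2n + 273k^2 + 45k^3 − 105kn + 120kn^2 + 198n − 108 − 72n^2    [combine like terms]

−375k^2n + 273k^2 + 45k^3 − 105kn + 120kn^2 + 198n − 108 − 72n^2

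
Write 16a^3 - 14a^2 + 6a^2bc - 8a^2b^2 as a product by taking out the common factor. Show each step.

16a^3 - 14a^2 + 6a^2bc - 8a^2b^2
= 2(8a^3 - 7a^2 + 3a^2bc - 4a^2b^2)    [factor out 2]
= 2a^2(8a - 7 + 3bc - 4b^2)    [factor out a^2]

2a^2(8a - 7 + 3bc - 4b^2)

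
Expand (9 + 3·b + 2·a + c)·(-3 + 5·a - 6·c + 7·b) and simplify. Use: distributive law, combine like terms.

-27 + 39·a - 57·c + 54·b + 29·a·b - 11·b·c + 21·b² + 10·a² - 7·a·c - 6·c²

(9 + 3·b + 2·a + c)·(-3 + 5·a - 6·c + 7·b)
= -27 + 45·a - 54·c + 63·b - 9·b + 15·a·b - 18·b·c + 21·b² - 6·a + 10·a² - 12·a·c + 14·a·b - 3·c + 5·a·c - 6·c² + 7·b·c    [distributive law]
= -27 + 39·a - 57·c + 54·b + 29·a·b - 11·b·c + 21·b² + 10·a² - 7·a·c - 6·c²    [combine like terms]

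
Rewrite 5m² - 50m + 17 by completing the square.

5m² - 50m + 17
= 5(m² - 10m) + 17    [factor out 5 from the m-terms]
= 5(m² - 10m + 25 - 25) + 17    [add and subtract 25 inside the bracket]
= 5(m - 5)² - 125 + 17    [perfect-square identity]
= 5(m - 5)² - 108    [combine constants]

5(m - 5)² - 108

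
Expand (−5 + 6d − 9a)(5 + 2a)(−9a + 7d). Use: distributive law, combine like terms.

(−5 + 6d − 9a)(5 + 2a)(−9a + 7d)
= (−25 − 10a + 30d + 12ad − 45a − 18a^2)(−9a + 7d)    [distributive law]
= (−25 − 55a + 30d + 12ad − 18a^2)(−9a + 7d)    [combine like terms]
= 225a − 175d + 495a^2 − 385ad − 270ad + 210d^2 − 108a^2d + 84ad^2 + 162a^3 − 126a^2d    [distributive law]
= 225a − 175d + 495a^2 − 655ad + 210d^2 − 234a^2d + 84ad^2 + 162a^3    [combine like terms]

225a − 175d + 495a^2 − 655ad + 210d^2 − 234a^2d + 84ad^2 + 162a^3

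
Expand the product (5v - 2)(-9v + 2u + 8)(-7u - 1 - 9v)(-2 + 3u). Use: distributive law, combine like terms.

-1881uv² + 675u²v² + 954v² - 810v³ + 1215uv³ - 1000u²v - 210u³v + 1018uv - 172v + 292u² + 84u³ - 184u - 32

(5v - 2)(-9v + 2u + 8)(-7u - 1 - 9v)(-2 + 3u)
= (-45v² + 10uv + 40v + 18v - 4u - 16)(-7u - 1 - 9v)(-2 + 3u)    [distributive law]
= (-45v² + 10uv + 58v - 4u - 16)(-7u - 1 - 9v)(-2 + 3u)    [combine like terms]
= (315uv² + 45v² + 405v³ - 70u²v - 10uv - 90uv² - 406uv - 58v - 522v² + 28u² + 4u + 36uv + 112u + 16 + 144v)(-2 + 3u)    [distributive law]
= (225uv² - 477v² + 405v³ - 70u²v - 380uv + 86v + 28u² + 116u + 16)(-2 + 3u)    [combine like terms]
= -450uv² + 675u²v² + 954v² - 1431uv² - 810v³ + 1215uv³ + 140u²v - 210u³v + 760uv - 1140u²v - 172v + 258uv - 56u² + 84u³ - 232u + 348u² - 32 + 48u    [distributive law]
= -1881uv² + 675u²v² + 954v² - 810v³ + 1215uv³ - 1000u²v - 210u³v + 1018uv - 172v + 292u² + 84u³ - 184u - 32    [combine like terms]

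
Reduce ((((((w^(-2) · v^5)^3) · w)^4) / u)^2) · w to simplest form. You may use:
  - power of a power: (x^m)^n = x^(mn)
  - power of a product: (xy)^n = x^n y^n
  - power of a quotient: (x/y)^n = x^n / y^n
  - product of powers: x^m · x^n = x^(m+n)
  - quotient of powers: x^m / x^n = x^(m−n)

u^(-2)v^120w^(-39)

((((((w^(-2) · v^5)^3) · w)^4) / u)^2) · w
= ((((((w^(-2) · v^5)^3) · w)^4)^2) / (u^2)) · w    [power of a quotient]
= (((((w^(-2) · v^5)^3) · w)^8) / (u^2)) · w    [power of a power]
= (((((w^(-2) · v^5)^3)^8) · (w^8)) / (u^2)) · w    [power of a product]
= ((((w^(-2) · v^5)^24) · (w^8)) / (u^2)) · w    [power of a power]
= (((((w^(-2))^24) · ((v^5)^24)) · (w^8)) / (u^2)) · w    [power of a product]
= (((w^(-48) · ((v^5)^24)) · (w^8)) / (u^2)) · w    [power of a power]
= (((w^(-48) · v^120) · (w^8)) / (u^2)) · w    [power of a power]
= u^(-2)v^120w^(-39)    [quotient of powers; product of powers]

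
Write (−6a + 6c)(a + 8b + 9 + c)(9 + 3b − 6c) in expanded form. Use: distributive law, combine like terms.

−54a^2 − 18a^2b + 36a^2c − 594ab − 144ab^2 + 288abc − 486a + 324ac + 594bc + 144b^2c − 270bc^2 + 486c − 270c^2 − 36c^3

(−6a + 6c)(a + 8b + 9 + c)(9 + 3b − 6c)
= (−6a^2 − 48ab − 54a − 6ac + 6ac + 48bc + 54c + 6c^2)(9 + 3b − 6c)    [distributive law]
= (−6a^2 − 48ab − 54a + 48bc + 54c + 6c^2)(9 + 3b − 6c)    [combine like terms]
= −54a^2 − 18a^2b + 36a^2c − 432ab − 144ab^2 + 288abc − 486a − 162ab + 324ac + 432bc + 144b^2c − 288bc^2 + 486c + 162bc − 324c^2 + 54c^2 + 18bc^2 − 36c^3    [distributive law]
= −54a^2 − 18a^2b + 36a^2c − 594ab − 144ab^2 + 288abc − 486a + 324ac + 594bc + 144b^2c − 270bc^2 + 486c − 270c^2 − 36c^3    [combine like terms]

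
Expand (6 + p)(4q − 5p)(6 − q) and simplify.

(6 + p)(4q − 5p)(6 − q)
= (24q − 30p + 4pq − 5p^2)(6 − q)    [distributive law]
= 144q − 24q^2 − 180p + 30pq + 24pq − 4pq^2 − 30p^2 + 5p^2q    [distributive law]
= 144q − 24q^2 − 180p + 54pq − 4pq^2 − 30p^2 + 5p^2q    [combine like terms]

144q − 24q^2 − 180p + 54pq − 4pq^2 − 30p^2 + 5p^2q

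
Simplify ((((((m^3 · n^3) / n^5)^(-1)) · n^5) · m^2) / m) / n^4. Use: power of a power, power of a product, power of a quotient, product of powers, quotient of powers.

((((((m^3 · n^3) / n^5)^(-1)) · n^5) · m^2) / m) / n^4
= ((((((m^3 · n^3)^(-1)) / ((n^5)^(-1))) · n^5) · m^2) / m) / n^4    [power of a quotient]
= (((((((m^3)^(-1)) · ((n^3)^(-1))) / ((n^5)^(-1))) · n^5) · m^2) / m) / n^4    [power of a product]
= (((((m^(-3) · ((n^3)^(-1))) / ((n^5)^(-1))) · n^5) · m^2) / m) / n^4    [power of a power]
= (((((m^(-3) · n^(-3)) / ((n^5)^(-1))) · n^5) · m^2) / m) / n^4    [power of a power]
= (((((m^(-3) · n^(-3)) / n^(-5)) · n^5) · m^2) / m) / n^4    [power of a power]
= m^(-2)n^3    [quotient of powers; product of powers]

m^(-2)n^3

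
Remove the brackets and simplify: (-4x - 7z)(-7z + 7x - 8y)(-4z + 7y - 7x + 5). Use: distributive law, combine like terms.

-259xz^2 - 667xyz + 259x^2z - 105xz - 420x^2y + 196x^3 - 140x^2 + 224xy^2 + 160xy - 196z^3 + 119yz^2 + 245z^2 + 392y^2z + 280yz

(-4x - 7z)(-7z + 7x - 8y)(-4z + 7y - 7x + 5)
= (28xz - 28x^2 + 32xy + 49z^2 - 49xz + 56yz)(-4z + 7y - 7x + 5)    [distributive law]
= (-21xz - 28x^2 + 32xy + 49z^2 + 56yz)(-4z + 7y - 7x + 5)    [combine like terms]
= 84xz^2 - 147xyz + 147x^2z - 105xz + 112x^2z - 196x^2y + 196x^3 - 140x^2 - 128xyz + 224xy^2 - 224x^2y + 160xy - 196z^3 + 343yz^2 - 343xz^2 + 245z^2 - 224yz^2 + 392y^2z - 392xyz + 280yz    [distributive law]
= -259xz^2 - 667xyz + 259x^2z - 105xz - 420x^2y + 196x^3 - 140x^2 + 224xy^2 + 160xy - 196z^3 + 119yz^2 + 245z^2 + 392y^2z + 280yz    [combine like terms]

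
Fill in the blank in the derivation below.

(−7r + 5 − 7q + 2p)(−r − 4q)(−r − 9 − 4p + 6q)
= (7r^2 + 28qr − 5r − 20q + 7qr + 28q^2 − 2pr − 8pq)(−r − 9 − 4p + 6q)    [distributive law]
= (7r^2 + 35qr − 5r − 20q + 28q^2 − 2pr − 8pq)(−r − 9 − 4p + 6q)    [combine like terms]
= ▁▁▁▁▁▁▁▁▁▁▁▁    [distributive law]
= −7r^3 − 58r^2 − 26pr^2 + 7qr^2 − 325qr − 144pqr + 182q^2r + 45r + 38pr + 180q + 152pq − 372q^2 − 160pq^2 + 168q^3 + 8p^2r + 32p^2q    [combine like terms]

By distributive law:

−7r^3 − 63r^2 − 28pr^2 + 42qr^2 − 35qr^2 − 315qr − 140pqr + 210q^2r + 5r^2 + 45r + 20pr − 30qr + 20qr + 180q + 80pq − 120q^2 − 28q^2r − 252q^2 − 112pq^2 + 168q^3 + 2pr^2 + 18pr + 8p^2r − 12pqr + 8pqr + 72pq + 32p^2q − 48pq^2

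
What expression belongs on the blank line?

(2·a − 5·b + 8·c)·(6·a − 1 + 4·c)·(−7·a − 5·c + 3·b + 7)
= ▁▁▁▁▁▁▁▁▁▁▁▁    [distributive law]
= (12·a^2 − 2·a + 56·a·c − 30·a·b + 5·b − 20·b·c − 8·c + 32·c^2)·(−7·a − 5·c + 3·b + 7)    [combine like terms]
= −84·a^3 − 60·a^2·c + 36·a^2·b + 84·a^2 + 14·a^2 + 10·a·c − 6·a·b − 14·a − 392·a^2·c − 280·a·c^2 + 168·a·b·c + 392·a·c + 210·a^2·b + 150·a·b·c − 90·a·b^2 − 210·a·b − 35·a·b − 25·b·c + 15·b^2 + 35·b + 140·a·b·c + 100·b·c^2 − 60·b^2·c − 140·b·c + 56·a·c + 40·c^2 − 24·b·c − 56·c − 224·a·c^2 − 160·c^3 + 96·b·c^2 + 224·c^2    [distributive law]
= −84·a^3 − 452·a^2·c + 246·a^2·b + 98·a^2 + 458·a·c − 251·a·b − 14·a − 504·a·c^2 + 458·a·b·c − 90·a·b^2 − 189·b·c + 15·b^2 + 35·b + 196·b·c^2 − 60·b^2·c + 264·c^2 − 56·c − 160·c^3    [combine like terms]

Applying distributive law to the line above:

(12·a^2 − 2·a + 8·a·c − 30·a·b + 5·b − 20·b·c + 48·a·c − 8·c + 32·c^2)·(−7·a − 5·c + 3·b + 7)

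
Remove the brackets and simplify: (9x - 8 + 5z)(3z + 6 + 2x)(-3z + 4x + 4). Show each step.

(9x - 8 + 5z)(3z + 6 + 2x)(-3z + 4x + 4)
= (27xz + 54x + 18x^2 - 24z - 48 - 16x + 15z^2 + 30z + 10xz)(-3z + 4x + 4)    [distributive law]
= (37xz + 38x + 18x^2 + 6z - 48 + 15z^2)(-3z + 4x + 4)    [combine like terms]
= -111xz^2 + 148x^2z + 148xz - 114xz + 152x^2 + 152x - 54x^2z + 72x^3 + 72x^2 - 18z^2 + 24xz + 24z + 144z - 192x - 192 - 45z^3 + 60xz^2 + 60z^2    [distributive law]
= -51xz^2 + 94x^2z + 58xz + 224x^2 - 40x + 72x^3 + 42z^2 + 168z - 192 - 45z^3    [combine like terms]

-51xz^2 + 94x^2z + 58xz + 224x^2 - 40x + 72x^3 + 42z^2 + 168z - 192 - 45z^3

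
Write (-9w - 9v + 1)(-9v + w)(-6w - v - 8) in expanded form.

-423vw^2 - 558v^2w - 523vw + 54w^3 + 66w^2 - 81v^3 - 639v^2 + 72v - 8w

(-9w - 9v + 1)(-9v + w)(-6w - v - 8)
= (81vw - 9w^2 + 81v^2 - 9vw - 9v + w)(-6w - v - 8)    [distributive law]
= (72vw - 9w^2 + 81v^2 - 9v + w)(-6w - v - 8)    [combine like terms]
= -432vw^2 - 72v^2w - 576vw + 54w^3 + 9vw^2 + 72w^2 - 486v^2w - 81v^3 - 648v^2 + 54vw + 9v^2 + 72v - 6w^2 - vw - 8w    [distributive law]
= -423vw^2 - 558v^2w - 523vw + 54w^3 + 66w^2 - 81v^3 - 639v^2 + 72v - 8w    [combine like terms]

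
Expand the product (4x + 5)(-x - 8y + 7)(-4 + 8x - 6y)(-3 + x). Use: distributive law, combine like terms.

-412x^2 + 296x^3 - 32x^4 + 366x^2y - 232x^3y + 940xy - 336xy^2 + 192x^2y^2 - 704x + 150y - 720y^2 + 420

(4x + 5)(-x - 8y + 7)(-4 + 8x - 6y)(-3 + x)
= (-4x^2 - 32xy + 28x - 5x - 40y + 35)(-4 + 8x - 6y)(-3 + x)    [distributive law]
= (-4x^2 - 32xy + 23x - 40y + 35)(-4 + 8x - 6y)(-3 + x)    [combine like terms]
= (16x^2 - 32x^3 + 24x^2y + 128xy - 256x^2y + 192xy^2 - 92x + 184x^2 - 138xy + 160y - 320xy + 240y^2 - 140 + 280x - 210y)(-3 + x)    [distributive law]
= (200x^2 - 32x^3 - 232x^2y - 330xy + 192xy^2 + 188x - 50y + 240y^2 - 140)(-3 + x)    [combine like terms]
= -600x^2 + 200x^3 + 96x^3 - 32x^4 + 696x^2y - 232x^3y + 990xy - 330x^2y - 576xy^2 + 192x^2y^2 - 564x + 188x^2 + 150y - 50xy - 720y^2 + 240xy^2 + 420 - 140x    [distributive law]
= -412x^2 + 296x^3 - 32x^4 + 366x^2y - 232x^3y + 940xy - 336xy^2 + 192x^2y^2 - 704x + 150y - 720y^2 + 420    [combine like terms]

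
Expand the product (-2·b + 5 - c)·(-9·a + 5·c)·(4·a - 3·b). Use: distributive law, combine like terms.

(-2·b + 5 - c)·(-9·a + 5·c)·(4·a - 3·b)
= (18·a·b - 10·b·c - 45·a + 25·c + 9·a·c - 5·c²)·(4·a - 3·b)    [distributive law]
= 72·a²·b - 54·a·b² - 40·a·b·c + 30·b²·c - 180·a² + 135·a·b + 100·a·c - 75·b·c + 36·a²·c - 27·a·b·c - 20·a·c² + 15·b·c²    [distributive law]
= 72·a²·b - 54·a·b² - 67·a·b·c + 30·b²·c - 180·a² + 135·a·b + 100·a·c - 75·b·c + 36·a²·c - 20·a·c² + 15·b·c²    [combine like terms]

72·a²·b - 54·a·b² - 67·a·b·c + 30·b²·c - 180·a² + 135·a·b + 100·a·c - 75·b·c + 36·a²·c - 20·a·c² + 15·b·c²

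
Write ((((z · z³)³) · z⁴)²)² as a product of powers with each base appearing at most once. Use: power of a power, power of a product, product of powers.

z⁶⁴

((((z · z³)³) · z⁴)²)²
= (((z · z³)³) · z⁴)⁴    [power of a power]
= (((z · z³)³)⁴) · ((z⁴)⁴)    [power of a product]
= ((z · z³)¹²) · ((z⁴)⁴)    [power of a power]
= ((z¹²) · ((z³)¹²)) · ((z⁴)⁴)    [power of a product]
= (z¹² · z³⁶) · ((z⁴)⁴)    [power of a power]
= z⁴⁸ · ((z⁴)⁴)    [product of powers]
= z⁴⁸ · z¹⁶    [power of a power]
= z⁶⁴    [product of powers]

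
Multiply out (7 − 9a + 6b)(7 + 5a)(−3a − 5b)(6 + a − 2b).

−882a + 357a^2 + 133ab − 1470b − 770b^2 + 894a^3 + 656a^2b − 1138ab^2 + 135a^4 − 135a^3b − 420a^2b^2 + 420b^3 + 300ab^3

(7 − 9a + 6b)(7 + 5a)(−3a − 5b)(6 + a − 2b)
= (49 + 35a − 63a − 45a^2 + 42b + 30ab)(−3a − 5b)(6 + a − 2b)    [distributive law]
= (49 − 28a − 45a^2 + 42b + 30ab)(−3a − 5b)(6 + a − 2b)    [combine like terms]
= (−147a − 245b + 84a^2 + 140ab + 135a^3 + 225a^2b − 126ab − 210b^2 − 90a^2b − 150ab^2)(6 + a − 2b)    [distributive law]
= (−147a − 245b + 84a^2 + 14ab + 135a^3 + 135a^2b − 210b^2 − 150ab^2)(6 + a − 2b)    [combine like terms]
= −882a − 147a^2 + 294ab − 1470b − 245ab + 490b^2 + 504a^2 + 84a^3 − 168a^2b + 84ab + 14a^2b − 28ab^2 + 810a^3 + 135a^4 − 270a^3b + 810a^2b + 135a^3b − 270a^2b^2 − 1260b^2 − 210ab^2 + 420b^3 − 900ab^2 − 150a^2b^2 + 300ab^3    [distributive law]
= −882a + 357a^2 + 133ab − 1470b − 770b^2 + 894a^3 + 656a^2b − 1138ab^2 + 135a^4 − 135a^3b − 420a^2b^2 + 420b^3 + 300ab^3    [combine like terms]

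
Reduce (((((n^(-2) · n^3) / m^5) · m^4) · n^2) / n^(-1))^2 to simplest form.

(((((n^(-2) · n^3) / m^5) · m^4) · n^2) / n^(-1))^2
= (((((n^(-2) · n^3) / m^5) · m^4) · n^2)^2) / ((n^(-1))^2)    [power of a quotient]
= (((((n^(-2) · n^3) / m^5) · m^4)^2) · ((n^2)^2)) / ((n^(-1))^2)    [power of a product]
= (((((n^(-2) · n^3) / m^5)^2) · ((m^4)^2)) · ((n^2)^2)) / ((n^(-1))^2)    [power of a product]
= (((((n^(-2) · n^3)^2) / ((m^5)^2)) · ((m^4)^2)) · ((n^2)^2)) / ((n^(-1))^2)    [power of a quotient]
= ((((((n^(-2))^2) · ((n^3)^2)) / ((m^5)^2)) · ((m^4)^2)) · ((n^2)^2)) / ((n^(-1))^2)    [power of a product]
= ((((n^(-4) · ((n^3)^2)) / ((m^5)^2)) · ((m^4)^2)) · ((n^2)^2)) / ((n^(-1))^2)    [power of a power]
= ((((n^(-4) · n^6) / ((m^5)^2)) · ((m^4)^2)) · ((n^2)^2)) / ((n^(-1))^2)    [power of a power]
= (((n^2 / ((m^5)^2)) · ((m^4)^2)) · ((n^2)^2)) / ((n^(-1))^2)    [product of powers]
= (((n^2 / m^10) · ((m^4)^2)) · ((n^2)^2)) / ((n^(-1))^2)    [power of a power]
= (((n^2 / m^10) · m^8) · ((n^2)^2)) / ((n^(-1))^2)    [power of a power]
= (((n^2 / m^10) · m^8) · n^4) / ((n^(-1))^2)    [power of a power]
= (((n^2 / m^10) · m^8) · n^4) / n^(-2)    [power of a power]
= m^(-2)n^8    [quotient of powers; product of powers]

m^(-2)n^8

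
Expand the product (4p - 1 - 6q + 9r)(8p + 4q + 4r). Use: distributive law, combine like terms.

(4p - 1 - 6q + 9r)(8p + 4q + 4r)
= 32p^2 + 16pq + 16pr - 8p - 4q - 4r - 48pq - 24q^2 - 24qr + 72pr + 36qr + 36r^2    [distributive law]
= 32p^2 - 32pq + 88pr - 8p - 4q - 4r - 24q^2 + 12qr + 36r^2    [combine like terms]

32p^2 - 32pq + 88pr - 8p - 4q - 4r - 24q^2 + 12qr + 36r^2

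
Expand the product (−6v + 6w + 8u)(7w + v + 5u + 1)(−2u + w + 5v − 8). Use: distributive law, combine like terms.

(−6v + 6w + 8u)(7w + v + 5u + 1)(−2u + w + 5v − 8)
= (−42vw − 6v^2 − 30uv − 6v + 42w^2 + 6vw + 30uw + 6w + 56uw + 8uv + 40u^2 + 8u)(−2u + w + 5v − 8)    [distributive law]
= (−36vw − 6v^2 − 22uv − 6v + 42w^2 + 86uw + 6w + 40u^2 + 8u)(−2u + w + 5v − 8)    [combine like terms]
= 72uvw − 36vw^2 − 180v^2w + 288vw + 12uv^2 − 6v^2w − 30v^3 + 48v^2 + 44u^2v − 22uvw − 110uv^2 + 176uv + 12uv − 6vw − 30v^2 + 48v − 84uw^2 + 42w^3 + 210vw^2 − 336w^2 − 172u^2w + 86uw^2 + 430uvw − 688uw − 12uw + 6w^2 + 30vw − 48w − 80u^3 + 40u^2w + 200u^2v − 320u^2 − 16u^2 + 8uw + 40uv − 64u    [distributive law]
= 480uvw + 174vw^2 − 186v^2w + 312vw − 98uv^2 − 30v^3 + 18v^2 + 244u^2v + 228uv + 48v + 2uw^2 + 42w^3 − 330w^2 − 132u^2w − 692uw − 48w − 80u^3 − 336u^2 − 64u    [combine like terms]

480uvw + 174vw^2 − 186v^2w + 312vw − 98uv^2 − 30v^3 + 18v^2 + 244u^2v + 228uv + 48v + 2uw^2 + 42w^3 − 330w^2 − 132u^2w − 692uw − 48w − 80u^3 − 336u^2 − 64u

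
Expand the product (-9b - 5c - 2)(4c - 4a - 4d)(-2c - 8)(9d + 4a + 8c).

(-9b - 5c - 2)(4c - 4a - 4d)(-2c - 8)(9d + 4a + 8c)
= (-36bc + 36ab + 36bd - 20c^2 + 20ac + 20cd - 8c + 8a + 8d)(-2c - 8)(9d + 4a + 8c)    [distributive law]
= (72bc^2 + 288bc - 72abc - 288ab - 72bcd - 288bd + 40c^3 + 160c^2 - 40ac^2 - 160ac - 40c^2d - 160cd + 16c^2 + 64c - 16ac - 64a - 16cd - 64d)(9d + 4a + 8c)    [distributive law]
= (72bc^2 + 288bc - 72abc - 288ab - 72bcd - 288bd + 40c^3 + 176c^2 - 40ac^2 - 176ac - 40c^2d - 176cd + 64c - 64a - 64d)(9d + 4a + 8c)    [combine like terms]
= 648bc^2d + 288abc^2 + 576bc^3 + 2592bcd + 1152abc + 2304bc^2 - 648abcd - 288a^2bc - 576abc^2 - 2592abd - 1152a^2b - 2304abc - 648bcd^2 - 288abcd - 576bc^2d - 2592bd^2 - 1152abd - 2304bcd + 360c^3d + 160ac^3 + 320c^4 + 1584c^2d + 704ac^2 + 1408c^3 - 360ac^2d - 160a^2c^2 - 320ac^3 - 1584acd - 704a^2c - 1408ac^2 - 360c^2d^2 - 160ac^2d - 320c^3d - 1584cd^2 - 704acd - 1408c^2d + 576cd + 256ac + 512c^2 - 576ad - 256a^2 - 512ac - 576d^2 - 256ad - 512cd    [distributive law]
= 72bc^2d - 288abc^2 + 576bc^3 + 288bcd - 1152abc + 2304bc^2 - 936abcd - 288a^2bc - 3744abd - 1152a^2b - 648bcd^2 - 2592bd^2 + 40c^3d - 160ac^3 + 320c^4 + 176c^2d - 704ac^2 + 1408c^3 - 520ac^2d - 160a^2c^2 - 2288acd - 704a^2c - 360c^2d^2 - 1584cd^2 + 64cd - 256ac + 512c^2 - 832ad - 256a^2 - 576d^2    [combine like terms]

72bc^2d - 288abc^2 + 576bc^3 + 288bcd - 1152abc + 2304bc^2 - 936abcd - 288a^2bc - 3744abd - 1152a^2b - 648bcd^2 - 2592bd^2 + 40c^3d - 160ac^3 + 320c^4 + 176c^2d - 704ac^2 + 1408c^3 - 520ac^2d - 160a^2c^2 - 2288acd - 704a^2c - 360c^2d^2 - 1584cd^2 + 64cd - 256ac + 512c^2 - 832ad - 256a^2 - 576d^2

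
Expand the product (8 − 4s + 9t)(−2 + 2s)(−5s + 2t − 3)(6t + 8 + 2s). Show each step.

(8 − 4s + 9t)(−2 + 2s)(−5s + 2t − 3)(6t + 8 + 2s)
= (−16 + 16s + 8s − 8s^2 − 18t + 18st)(−5s + 2t − 3)(6t + 8 + 2s)    [distributive law]
= (−16 + 24s − 8s^2 − 18t + 18st)(−5s + 2t − 3)(6t + 8 + 2s)    [combine like terms]
= (80s − 32t + 48 − 120s^2 + 48st − 72s + 40s^3 − 16s^2t + 24s^2 + 90st − 36t^2 + 54t − 90s^2t + 36st^2 − 54st)(6t + 8 + 2s)    [distributive law]
= (8s + 22t + 48 − 96s^2 + 84st + 40s^3 − 106s^2t − 36t^2 + 36st^2)(6t + 8 + 2s)    [combine like terms]
= 48st + 64s + 16s^2 + 132t^2 + 176t + 44st + 288t + 384 + 96s − 576s^2t − 768s^2 − 192s^3 + 504st^2 + 672st + 168s^2t + 240s^3t + 320s^3 + 80s^4 − 636s^2t^2 − 848s^2t − 212s^3t − 216t^3 − 288t^2 − 72st^2 + 216st^3 + 288st^2 + 72s^2t^2    [distributive law]
= 764st + 160s − 752s^2 − 156t^2 + 464t + 384 − 1256s^2t + 128s^3 + 720st^2 + 28s^3t + 80s^4 − 564s^2t^2 − 216t^3 + 216st^3    [combine like terms]

764st + 160s − 752s^2 − 156t^2 + 464t + 384 − 1256s^2t + 128s^3 + 720st^2 + 28s^3t + 80s^4 − 564s^2t^2 − 216t^3 + 216st^3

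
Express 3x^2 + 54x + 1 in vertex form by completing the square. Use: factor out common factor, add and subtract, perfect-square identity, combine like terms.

3x^2 + 54x + 1
= 3(x^2 + 18x) + 1    [factor out 3 from the x-terms]
= 3(x^2 + 18x + 81 − 81) + 1    [add and subtract 81 inside the bracket]
= 3(x + 9)^2 − 243 + 1    [perfect-square identity]
= 3(x + 9)^2 − 242    [combine constants]

3(x + 9)^2 − 242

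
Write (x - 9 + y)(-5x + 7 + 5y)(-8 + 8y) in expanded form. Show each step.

40x^2 - 40x^2y - 416x + 416xy + 504 - 200y - 344y^2 + 40y^3

(x - 9 + y)(-5x + 7 + 5y)(-8 + 8y)
= (-5x^2 + 7x + 5xy + 45x - 63 - 45y - 5xy + 7y + 5y^2)(-8 + 8y)    [distributive law]
= (-5x^2 + 52x - 63 - 38y + 5y^2)(-8 + 8y)    [combine like terms]
= 40x^2 - 40x^2y - 416x + 416xy + 504 - 504y + 304y - 304y^2 - 40y^2 + 40y^3    [distributive law]
= 40x^2 - 40x^2y - 416x + 416xy + 504 - 200y - 344y^2 + 40y^3    [combine like terms]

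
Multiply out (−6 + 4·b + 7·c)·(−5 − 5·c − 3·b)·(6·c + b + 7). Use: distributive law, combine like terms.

145·c + 16·b + 210 − 275·c^2 − 304·b·c − 86·b^2 − 281·b·c^2 − 113·b^2·c − 12·b^3 − 210·c^3

(−6 + 4·b + 7·c)·(−5 − 5·c − 3·b)·(6·c + b + 7)
= (30 + 30·c + 18·b − 20·b − 20·b·c − 12·b^2 − 35·c − 35·c^2 − 21·b·c)·(6·c + b + 7)    [distributive law]
= (30 − 5·c − 2·b − 41·b·c − 12·b^2 − 35·c^2)·(6·c + b + 7)    [combine like terms]
= 180·c + 30·b + 210 − 30·c^2 − 5·b·c − 35·c − 12·b·c − 2·b^2 − 14·b − 246·b·c^2 − 41·b^2·c − 287·b·c − 72·b^2·c − 12·b^3 − 84·b^2 − 210·c^3 − 35·b·c^2 − 245·c^2    [distributive law]
= 145·c + 16·b + 210 − 275·c^2 − 304·b·c − 86·b^2 − 281·b·c^2 − 113·b^2·c − 12·b^3 − 210·c^3    [combine like terms]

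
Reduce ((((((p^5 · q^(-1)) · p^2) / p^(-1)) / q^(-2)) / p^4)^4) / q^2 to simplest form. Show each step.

((((((p^5 · q^(-1)) · p^2) / p^(-1)) / q^(-2)) / p^4)^4) / q^2
= ((((((p^5 · q^(-1)) · p^2) / p^(-1)) / q^(-2))^4) / ((p^4)^4)) / q^2    [power of a quotient]
= ((((((p^5 · q^(-1)) · p^2) / p^(-1))^4) / ((q^(-2))^4)) / ((p^4)^4)) / q^2    [power of a quotient]
= ((((((p^5 · q^(-1)) · p^2)^4) / ((p^(-1))^4)) / ((q^(-2))^4)) / ((p^4)^4)) / q^2    [power of a quotient]
= ((((((p^5 · q^(-1))^4) · ((p^2)^4)) / ((p^(-1))^4)) / ((q^(-2))^4)) / ((p^4)^4)) / q^2    [power of a product]
= (((((((p^5)^4) · ((q^(-1))^4)) · ((p^2)^4)) / ((p^(-1))^4)) / ((q^(-2))^4)) / ((p^4)^4)) / q^2    [power of a product]
= (((((p^20 · ((q^(-1))^4)) · ((p^2)^4)) / ((p^(-1))^4)) / ((q^(-2))^4)) / ((p^4)^4)) / q^2    [power of a power]
= (((((p^20 · q^(-4)) · ((p^2)^4)) / ((p^(-1))^4)) / ((q^(-2))^4)) / ((p^4)^4)) / q^2    [power of a power]
= (((((p^20 · q^(-4)) · p^8) / ((p^(-1))^4)) / ((q^(-2))^4)) / ((p^4)^4)) / q^2    [power of a power]
= (((((p^20 · q^(-4)) · p^8) / p^(-4)) / ((q^(-2))^4)) / ((p^4)^4)) / q^2    [power of a power]
= (((((p^20 · q^(-4)) · p^8) / p^(-4)) / q^(-8)) / ((p^4)^4)) / q^2    [power of a power]
= (((((p^20 · q^(-4)) · p^8) / p^(-4)) / q^(-8)) / p^16) / q^2    [power of a power]
= p^16q^2    [quotient of powers; product of powers]

p^16q^2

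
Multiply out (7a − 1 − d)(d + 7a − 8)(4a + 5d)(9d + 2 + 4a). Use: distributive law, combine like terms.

(7a − 1 − d)(d + 7a − 8)(4a + 5d)(9d + 2 + 4a)
= (7ad + 49a^2 − 56a − d − 7a + 8 − d^2 − 7ad + 8d)(4a + 5d)(9d + 2 + 4a)    [distributive law]
= (49a^2 − 63a + 7d + 8 − d^2)(4a + 5d)(9d + 2 + 4a)    [combine like terms]
= (196a^3 + 245a^2d − 252a^2 − 315ad + 28ad + 35d^2 + 32a + 40d − 4ad^2 − 5d^3)(9d + 2 + 4a)    [distributive law]
= (196a^3 + 245a^2d − 252a^2 − 287ad + 35d^2 + 32a + 40d − 4ad^2 − 5d^3)(9d + 2 + 4a)    [combine like terms]
= 1764a^3d + 392a^3 + 784a^4 + 2205a^2d^2 + 490a^2d + 980a^3d − 2268a^2d − 504a^2 − 1008a^3 − 2583ad^2 − 574ad − 1148a^2d + 315d^3 + 70d^2 + 140ad^2 + 288ad + 64a + 128a^2 + 360d^2 + 80d + 160ad − 36ad^3 − 8ad^2 − 16a^2d^2 − 45d^4 − 10d^3 − 20ad^3    [distributive law]
= 2744a^3d − 616a^3 + 784a^4 + 2189a^2d^2 − 2926a^2d − 376a^2 − 2451ad^2 − 126ad + 305d^3 + 430d^2 + 64a + 80d − 56ad^3 − 45d^4    [combine like terms]

2744a^3d − 616a^3 + 784a^4 + 2189a^2d^2 − 2926a^2d − 376a^2 − 2451ad^2 − 126ad + 305d^3 + 430d^2 + 64a + 80d − 56ad^3 − 45d^4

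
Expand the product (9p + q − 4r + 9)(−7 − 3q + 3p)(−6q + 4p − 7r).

80pq − 144p^2 + 364pr + 132pq^2 − 258p^2q + 288pqr + 108p^3 − 237p^2r + 204q^2 + 70qr + 18q^3 − 51q^2r − 196r^2 − 84qr^2 + 84pr^2 + 378q − 252p + 441r

(9p + q − 4r + 9)(−7 − 3q + 3p)(−6q + 4p − 7r)
= (−63p − 27pq + 27p^2 − 7q − 3q^2 + 3pq + 28r + 12qr − 12pr − 63 − 27q + 27p)(−6q + 4p − 7r)    [distributive law]
= (−36p − 24pq + 27p^2 − 34q − 3q^2 + 28r + 12qr − 12pr − 63)(−6q + 4p − 7r)    [combine like terms]
= 216pq − 144p^2 + 252pr + 144pq^2 − 96p^2q + 168pqr − 162p^2q + 108p^3 − 189p^2r + 204q^2 − 136pq + 238qr + 18q^3 − 12pq^2 + 21q^2r − 168qr + 112pr − 196r^2 − 72q^2r + 48pqr − 84qr^2 + 72pqr − 48p^2r + 84pr^2 + 378q − 252p + 441r    [distributive law]
= 80pq − 144p^2 + 364pr + 132pq^2 − 258p^2q + 288pqr + 108p^3 − 237p^2r + 204q^2 + 70qr + 18q^3 − 51q^2r − 196r^2 − 84qr^2 + 84pr^2 + 378q − 252p + 441r    [combine like terms]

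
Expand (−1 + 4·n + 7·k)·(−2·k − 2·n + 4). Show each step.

(−1 + 4·n + 7·k)·(−2·k − 2·n + 4)
= 2·k + 2·n − 4 − 8·k·n − 8·n^2 + 16·n − 14·k^2 − 14·k·n + 28·k    [distributive law]
= 30·k + 18·n − 4 − 22·k·n − 8·n^2 − 14·k^2    [combine like terms]

30·k + 18·n − 4 − 22·k·n − 8·n^2 − 14·k^2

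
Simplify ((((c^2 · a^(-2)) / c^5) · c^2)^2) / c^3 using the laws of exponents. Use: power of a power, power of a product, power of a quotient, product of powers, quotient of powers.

a^(-4)·c^(-5)

((((c^2 · a^(-2)) / c^5) · c^2)^2) / c^3
= ((((c^2 · a^(-2)) / c^5)^2) · ((c^2)^2)) / c^3    [power of a product]
= ((((c^2 · a^(-2))^2) / ((c^5)^2)) · ((c^2)^2)) / c^3    [power of a quotient]
= (((((c^2)^2) · ((a^(-2))^2)) / ((c^5)^2)) · ((c^2)^2)) / c^3    [power of a product]
= (((c^4 · ((a^(-2))^2)) / ((c^5)^2)) · ((c^2)^2)) / c^3    [power of a power]
= (((c^4 · a^(-4)) / ((c^5)^2)) · ((c^2)^2)) / c^3    [power of a power]
= (((c^4 · a^(-4)) / c^10) · ((c^2)^2)) / c^3    [power of a power]
= (((c^4 · a^(-4)) / c^10) · c^4) / c^3    [power of a power]
= a^(-4)·c^(-5)    [quotient of powers; product of powers]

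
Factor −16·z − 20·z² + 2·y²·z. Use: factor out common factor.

−16·z − 20·z² + 2·y²·z
= 2(−8·z − 10·z² + y²·z)    [factor out 2]
= 2·z(−8 − 10·z + y²)    [factor out z]

2·z(−8 − 10·z + y²)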